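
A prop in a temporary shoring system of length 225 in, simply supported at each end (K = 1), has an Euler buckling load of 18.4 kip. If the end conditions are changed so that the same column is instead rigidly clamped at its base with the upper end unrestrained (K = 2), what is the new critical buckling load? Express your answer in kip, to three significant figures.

P_cr ≈ 4.60 kip

P_cr ∝ 1/K², so P_cr,new = P_cr,old × (K_old/K_new)² = 18.4 × (1/2)²
= 18.4 × 0.2500 = 4.60 kip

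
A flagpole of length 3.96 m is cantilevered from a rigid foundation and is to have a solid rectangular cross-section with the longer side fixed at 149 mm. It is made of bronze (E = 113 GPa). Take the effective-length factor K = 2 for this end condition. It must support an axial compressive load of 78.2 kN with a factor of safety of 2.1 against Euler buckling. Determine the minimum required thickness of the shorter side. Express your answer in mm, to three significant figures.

Required P_cr = n·P = 2.1 × 78.2 = 164.2 kN
L_e = K·L = 2 × 3.96 = 7.920 m
Required I = P_cr·L_e²/(π²E) = 1.642×10^5 × 7.920² / (π² × 1.13×10^11) = 9.236×10^-6 m⁴
I_req = 9.236×10^6 mm⁴
Rectangle, weak axis: I_min = h·b³/12 with h = 149 mm fixed  ⇒  b = (12I/h)^(1/3) = 90.6 mm

b ≈ 90.6 mm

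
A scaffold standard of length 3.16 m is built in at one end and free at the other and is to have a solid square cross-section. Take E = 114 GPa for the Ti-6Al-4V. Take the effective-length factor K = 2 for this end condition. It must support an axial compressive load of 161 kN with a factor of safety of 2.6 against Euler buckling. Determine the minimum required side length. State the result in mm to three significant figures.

Required P_cr = n·P = 2.6 × 161 = 418.6 kN
L_e = K·L = 2 × 3.16 = 6.320 m
Required I = P_cr·L_e²/(π²E) = 4.186×10^5 × 6.320² / (π² × 1.14×10^11) = 1.486×10^-5 m⁴
I_req = 1.486×10^7 mm⁴
Solid square: I = a⁴/12  ⇒  a = (12I)^(1/4) = (12×1.486×10^7)^(1/4) = 116 mm

a ≈ 116 mm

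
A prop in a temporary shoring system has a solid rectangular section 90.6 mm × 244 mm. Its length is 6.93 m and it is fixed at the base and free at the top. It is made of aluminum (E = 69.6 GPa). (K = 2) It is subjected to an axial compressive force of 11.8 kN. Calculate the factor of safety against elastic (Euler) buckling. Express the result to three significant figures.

Buckling occurs about the weak axis: I_min = h·b³/12 with b = 90.6 mm (the shorter side).
I_min = 244×90.6³/12 = 1.512×10^7 mm⁴
I = 1.512×10^7 mm⁴ = 1.512×10^-5 m⁴
Effective length L_e = K·L = 2 × 6.93 = 13.86 m
P_cr = π²EI / L_e² = π² × 69.6×10⁹ × 1.512×10^-5 / 13.86² = 5.407×10^4 N
Factor of safety n = P_cr / P = 54.072 / 11.8 = 4.58

n ≈ 4.58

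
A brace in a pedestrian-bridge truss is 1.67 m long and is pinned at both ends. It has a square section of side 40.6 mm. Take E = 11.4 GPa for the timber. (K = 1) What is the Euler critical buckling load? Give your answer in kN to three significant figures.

P_cr ≈ 9.13 kN

I = a⁴/12 = 40.6⁴/12 = 2.264×10^5 mm⁴
I = 2.264×10^5 mm⁴ = 2.264×10^-7 m⁴
Effective length L_e = K·L = 1 × 1.67 = 1.670 m
P_cr = π²EI / L_e² = π² × 11.4×10⁹ × 2.264×10^-7 / 1.670² = 9.135×10^3 N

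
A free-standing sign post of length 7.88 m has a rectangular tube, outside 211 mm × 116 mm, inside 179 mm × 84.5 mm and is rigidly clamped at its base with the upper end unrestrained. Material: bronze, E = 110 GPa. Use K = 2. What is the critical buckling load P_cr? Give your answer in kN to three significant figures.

P_cr ≈ 80.6 kN

Weak-axis I_min = (h_o·b_o³ − h_i·b_i³)/12 with b_o = 116, b_i = 84.50 mm (shorter outer/inner sides).
I_min = (211×116³ − 179.0×84.50³)/12 = 1.845×10^7 mm⁴
I = 1.845×10^7 mm⁴ = 1.845×10^-5 m⁴
Effective length L_e = K·L = 2 × 7.88 = 15.76 m
P_cr = π²EI / L_e² = π² × 110×10⁹ × 1.845×10^-5 / 15.76² = 8.063×10^4 N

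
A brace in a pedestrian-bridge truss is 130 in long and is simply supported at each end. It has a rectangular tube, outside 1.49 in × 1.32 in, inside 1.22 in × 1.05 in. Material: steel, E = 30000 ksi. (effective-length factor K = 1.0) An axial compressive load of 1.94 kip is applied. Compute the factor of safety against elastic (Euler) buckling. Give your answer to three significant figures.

Weak-axis I_min = (h_o·b_o³ − h_i·b_i³)/12 with b_o = 1.32, b_i = 1.050 in (shorter outer/inner sides).
I_min = (1.49×1.32³ − 1.220×1.050³)/12 = 0.1679 in⁴
Effective length L_e = K·L = 1 × 130 = 130.0 in
P_cr = π²EI / L_e² = π² × 30000×10³ × 0.1679 / 130.0² = 2.941×10^3 lb
Factor of safety n = P_cr / P = 2.9414 / 1.94 = 1.52

n ≈ 1.52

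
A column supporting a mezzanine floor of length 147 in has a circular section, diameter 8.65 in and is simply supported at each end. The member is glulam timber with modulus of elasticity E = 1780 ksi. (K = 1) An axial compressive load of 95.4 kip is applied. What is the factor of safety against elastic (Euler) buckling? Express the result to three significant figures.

I = πd⁴/64 = π×8.65⁴/64 = 274.8 in⁴
Effective length L_e = K·L = 1 × 147 = 147.0 in
P_cr = π²EI / L_e² = π² × 1780×10³ × 274.8 / 147.0² = 2.234×10^5 lb
Factor of safety n = P_cr / P = 223.42 / 95.4 = 2.34

n ≈ 2.34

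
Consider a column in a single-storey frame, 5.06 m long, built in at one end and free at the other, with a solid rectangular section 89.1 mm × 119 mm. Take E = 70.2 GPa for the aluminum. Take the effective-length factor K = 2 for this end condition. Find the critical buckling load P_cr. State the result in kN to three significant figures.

Buckling occurs about the weak axis: I_min = h·b³/12 with b = 89.1 mm (the shorter side).
I_min = 119×89.1³/12 = 7.015×10^6 mm⁴
I = 7.015×10^6 mm⁴ = 7.015×10^-6 m⁴
Effective length L_e = K·L = 2 × 5.06 = 10.12 m
P_cr = π²EI / L_e² = π² × 70.2×10⁹ × 7.015×10^-6 / 10.12² = 4.745×10^4 N

P_cr ≈ 47.5 kN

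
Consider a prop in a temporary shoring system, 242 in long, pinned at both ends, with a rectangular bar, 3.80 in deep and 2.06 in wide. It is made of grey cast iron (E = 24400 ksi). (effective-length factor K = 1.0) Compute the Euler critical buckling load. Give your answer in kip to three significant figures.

P_cr ≈ 11.4 kip

Buckling occurs about the weak axis: I_min = h·b³/12 with b = 2.06 in (the shorter side).
I_min = 3.80×2.06³/12 = 2.768 in⁴
Effective length L_e = K·L = 1 × 242 = 242.0 in
P_cr = π²EI / L_e² = π² × 24400×10³ × 2.768 / 242.0² = 1.138×10^4 lb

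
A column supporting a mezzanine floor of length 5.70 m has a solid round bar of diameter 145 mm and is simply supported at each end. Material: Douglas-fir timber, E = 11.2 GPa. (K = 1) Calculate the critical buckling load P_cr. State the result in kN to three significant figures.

P_cr ≈ 73.8 kN

I = πd⁴/64 = π×145⁴/64 = 2.170×10^7 mm⁴
I = 2.170×10^7 mm⁴ = 2.170×10^-5 m⁴
Effective length L_e = K·L = 1 × 5.70 = 5.700 m
P_cr = π²EI / L_e² = π² × 11.2×10⁹ × 2.170×10^-5 / 5.700² = 7.383×10^4 N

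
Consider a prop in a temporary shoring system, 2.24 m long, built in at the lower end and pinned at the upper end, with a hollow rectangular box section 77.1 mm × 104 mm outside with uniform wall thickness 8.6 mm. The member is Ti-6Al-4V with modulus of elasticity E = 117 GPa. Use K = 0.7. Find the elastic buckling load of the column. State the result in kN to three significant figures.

Inner dimensions: h_i = 104 − 2×8.6 = 86.80 mm, b_i = 77.1 − 2×8.6 = 59.90 mm
Weak-axis I_min = (h_o·b_o³ − h_i·b_i³)/12 with b_o = 77.1, b_i = 59.90 mm (shorter outer/inner sides).
I_min = (104×77.1³ − 86.80×59.90³)/12 = 2.417×10^6 mm⁴
I = 2.417×10^6 mm⁴ = 2.417×10^-6 m⁴
Effective length L_e = K·L = 0.7 × 2.24 = 1.568 m
P_cr = π²EI / L_e² = π² × 117×10⁹ × 2.417×10^-6 / 1.568² = 1.135×10^6 N

P_cr ≈ 1140 kN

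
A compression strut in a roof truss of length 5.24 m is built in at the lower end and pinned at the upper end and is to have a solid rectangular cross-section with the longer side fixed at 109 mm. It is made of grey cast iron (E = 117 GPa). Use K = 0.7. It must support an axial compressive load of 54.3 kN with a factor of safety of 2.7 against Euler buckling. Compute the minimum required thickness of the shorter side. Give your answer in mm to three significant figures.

Required P_cr = n·P = 2.7 × 54.3 = 146.6 kN
L_e = K·L = 0.7 × 5.24 = 3.668 m
Required I = P_cr·L_e²/(π²E) = 1.466×10^5 × 3.668² / (π² × 1.17×10^11) = 1.708×10^-6 m⁴
I_req = 1.708×10^6 mm⁴
Rectangle, weak axis: I_min = h·b³/12 with h = 109 mm fixed  ⇒  b = (12I/h)^(1/3) = 57.3 mm

b ≈ 57.3 mm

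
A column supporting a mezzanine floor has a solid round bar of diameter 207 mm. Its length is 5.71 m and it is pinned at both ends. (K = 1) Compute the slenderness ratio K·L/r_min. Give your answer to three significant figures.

I = πd⁴/64 = π×207⁴/64 = 9.013×10^7 mm⁴
A = 3.365×10^4 mm²;  r_min = √(I/A) = √(9.013×10^7/3.365×10^4) = 51.75 mm
L_e = K·L = 1 × 5.71 m = 5.710 m = 5710.0 mm
λ = L_e / r_min = 5710.0 / 51.75 = 110

λ ≈ 110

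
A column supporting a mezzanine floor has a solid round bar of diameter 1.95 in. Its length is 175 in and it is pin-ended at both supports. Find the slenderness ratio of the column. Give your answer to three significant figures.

For a solid circle r = d/4 = 1.95/4 = 0.4875 in
L_e = K·L = 1 × 175 = 175.0 in
λ = L_e / r_min = 175.00 / 0.4875 = 359

λ ≈ 359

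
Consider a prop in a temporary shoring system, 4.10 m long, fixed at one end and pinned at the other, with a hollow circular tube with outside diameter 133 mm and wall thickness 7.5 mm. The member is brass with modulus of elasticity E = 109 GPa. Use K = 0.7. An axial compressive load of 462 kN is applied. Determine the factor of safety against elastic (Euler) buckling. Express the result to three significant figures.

Inner diameter d_i = 133 − 2×7.5 = 118.0 mm
I = π(d_o⁴ − d_i⁴)/64 = π(133⁴ − 118.0⁴)/64 = 5.843×10^6 mm⁴
I = 5.843×10^6 mm⁴ = 5.843×10^-6 m⁴
Effective length L_e = K·L = 0.7 × 4.10 = 2.870 m
P_cr = π²EI / L_e² = π² × 109×10⁹ × 5.843×10^-6 / 2.870² = 7.631×10^5 N
Factor of safety n = P_cr / P = 763.07 / 462 = 1.65

n ≈ 1.65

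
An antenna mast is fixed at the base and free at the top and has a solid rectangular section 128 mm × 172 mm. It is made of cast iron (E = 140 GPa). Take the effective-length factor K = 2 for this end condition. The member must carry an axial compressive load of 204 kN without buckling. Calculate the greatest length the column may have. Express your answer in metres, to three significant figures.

L_max ≈ 7.13 m

Buckling occurs about the weak axis: I_min = h·b³/12 with b = 128 mm (the shorter side).
I_min = 172×128³/12 = 3.006×10^7 mm⁴
I = 3.006×10^-5 m⁴
At the buckling limit P_cr = P = 2.040×10^5 N
From P_cr = π²EI/(K·L)²:  L = (1/K)·√(π²EI/P_cr) = (1/2)·√(π²×1.40×10^11×3.006×10^-5/2.040×10^5)
L = 7.13 m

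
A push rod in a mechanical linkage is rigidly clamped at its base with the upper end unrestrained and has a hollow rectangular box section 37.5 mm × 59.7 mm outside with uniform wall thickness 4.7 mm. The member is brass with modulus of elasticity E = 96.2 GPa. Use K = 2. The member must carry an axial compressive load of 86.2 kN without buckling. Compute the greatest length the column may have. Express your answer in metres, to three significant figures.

Inner dimensions: h_i = 59.7 − 2×4.7 = 50.30 mm, b_i = 37.5 − 2×4.7 = 28.10 mm
Weak-axis I_min = (h_o·b_o³ − h_i·b_i³)/12 with b_o = 37.5, b_i = 28.10 mm (shorter outer/inner sides).
I_min = (59.7×37.5³ − 50.30×28.10³)/12 = 1.693×10^5 mm⁴
I = 1.693×10^-7 m⁴
At the buckling limit P_cr = P = 8.620×10^4 N
From P_cr = π²EI/(K·L)²:  L = (1/K)·√(π²EI/P_cr) = (1/2)·√(π²×9.62×10^10×1.693×10^-7/8.620×10^4)
L = 0.683 m

L_max ≈ 0.683 m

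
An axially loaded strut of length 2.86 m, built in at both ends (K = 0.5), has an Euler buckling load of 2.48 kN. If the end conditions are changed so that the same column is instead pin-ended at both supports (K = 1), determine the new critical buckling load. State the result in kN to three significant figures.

P_cr ∝ 1/K², so P_cr,new = P_cr,old × (K_old/K_new)² = 2.48 × (0.5/1)²
= 2.48 × 0.2500 = 0.620 kN

P_cr ≈ 0.620 kN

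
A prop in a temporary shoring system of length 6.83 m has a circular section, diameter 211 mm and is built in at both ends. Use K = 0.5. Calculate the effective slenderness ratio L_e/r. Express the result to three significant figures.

I = πd⁴/64 = π×211⁴/64 = 9.730×10^7 mm⁴
A = 3.497×10^4 mm²;  r_min = √(I/A) = √(9.730×10^7/3.497×10^4) = 52.75 mm
L_e = K·L = 0.5 × 6.83 m = 3.415 m = 3415.0 mm
λ = L_e / r_min = 3415.0 / 52.75 = 64.7

λ ≈ 64.7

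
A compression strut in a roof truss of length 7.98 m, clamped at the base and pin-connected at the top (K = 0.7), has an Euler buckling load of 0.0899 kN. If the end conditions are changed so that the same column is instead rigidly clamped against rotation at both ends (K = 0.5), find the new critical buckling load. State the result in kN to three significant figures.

P_cr ∝ 1/K², so P_cr,new = P_cr,old × (K_old/K_new)² = 0.0899 × (0.7/0.5)²
= 0.0899 × 1.960 = 0.176 kN

P_cr ≈ 0.176 kN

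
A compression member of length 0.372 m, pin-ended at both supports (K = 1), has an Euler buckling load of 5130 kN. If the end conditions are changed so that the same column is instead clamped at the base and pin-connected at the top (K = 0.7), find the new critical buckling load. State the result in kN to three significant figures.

P_cr ∝ 1/K², so P_cr,new = P_cr,old × (K_old/K_new)² = 5130 × (1/0.7)²
= 5130 × 2.041 = 10500 kN

P_cr ≈ 10500 kN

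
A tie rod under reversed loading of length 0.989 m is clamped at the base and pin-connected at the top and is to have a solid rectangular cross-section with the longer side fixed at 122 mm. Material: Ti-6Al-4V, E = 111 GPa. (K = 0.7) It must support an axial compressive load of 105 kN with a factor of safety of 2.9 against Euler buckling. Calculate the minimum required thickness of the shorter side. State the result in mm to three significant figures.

Required P_cr = n·P = 2.9 × 105 = 304.5 kN
L_e = K·L = 0.7 × 0.989 = 0.6923 m
Required I = P_cr·L_e²/(π²E) = 3.045×10^5 × 0.6923² / (π² × 1.11×10^11) = 1.332×10^-7 m⁴
I_req = 1.332×10^5 mm⁴
Rectangle, weak axis: I_min = h·b³/12 with h = 122 mm fixed  ⇒  b = (12I/h)^(1/3) = 23.6 mm

b ≈ 23.6 mm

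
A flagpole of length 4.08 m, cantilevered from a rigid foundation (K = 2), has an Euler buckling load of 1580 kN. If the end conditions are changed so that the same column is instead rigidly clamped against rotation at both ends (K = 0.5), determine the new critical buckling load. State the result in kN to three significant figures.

P_cr ∝ 1/K², so P_cr,new = P_cr,old × (K_old/K_new)² = 1580 × (2/0.5)²
= 1580 × 16.00 = 25300 kN

P_cr ≈ 25300 kN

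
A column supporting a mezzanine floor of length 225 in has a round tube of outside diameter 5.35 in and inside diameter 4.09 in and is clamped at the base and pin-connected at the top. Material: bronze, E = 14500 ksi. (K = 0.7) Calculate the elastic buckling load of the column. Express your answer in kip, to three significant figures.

d_o = 5.35 in, d_i = 4.09 in
I = π(d_o⁴ − d_i⁴)/64 = π(5.35⁴ − 4.090⁴)/64 = 26.48 in⁴
Effective length L_e = K·L = 0.7 × 225 = 157.5 in
P_cr = π²EI / L_e² = π² × 14500×10³ × 26.48 / 157.5² = 1.528×10^5 lb

P_cr ≈ 153 kip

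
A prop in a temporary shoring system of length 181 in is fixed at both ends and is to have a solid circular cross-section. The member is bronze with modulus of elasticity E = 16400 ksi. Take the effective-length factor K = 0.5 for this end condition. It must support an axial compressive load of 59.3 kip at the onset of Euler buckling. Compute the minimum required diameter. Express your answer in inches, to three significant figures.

d ≈ 2.80 in

L_e = K·L = 0.5 × 181 = 90.50 in
Required I = P_cr·L_e²/(π²E) = 5.930×10^4 × 90.50² / (π² × 1.64×10^7) = 3.001 in⁴
Solid circle: I = πd⁴/64  ⇒  d = (64I/π)^(1/4) = (64×3.001/π)^(1/4) = 2.80 in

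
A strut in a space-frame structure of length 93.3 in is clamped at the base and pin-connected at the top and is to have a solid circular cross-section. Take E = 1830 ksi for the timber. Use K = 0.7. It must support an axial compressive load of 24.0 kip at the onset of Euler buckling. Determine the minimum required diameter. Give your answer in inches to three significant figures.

L_e = K·L = 0.7 × 93.3 = 65.31 in
Required I = P_cr·L_e²/(π²E) = 2.400×10^4 × 65.31² / (π² × 1.83×10^6) = 5.668 in⁴
Solid circle: I = πd⁴/64  ⇒  d = (64I/π)^(1/4) = (64×5.668/π)^(1/4) = 3.28 in

d ≈ 3.28 in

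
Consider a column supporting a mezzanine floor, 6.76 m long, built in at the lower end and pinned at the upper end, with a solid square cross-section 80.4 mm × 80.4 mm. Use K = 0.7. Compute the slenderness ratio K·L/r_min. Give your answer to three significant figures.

For a square r = a/√12 = 80.4/√12 = 23.21 mm
L_e = K·L = 0.7 × 6.76 m = 4.732 m = 4732.0 mm
λ = L_e / r_min = 4732.0 / 23.21 = 204

λ ≈ 204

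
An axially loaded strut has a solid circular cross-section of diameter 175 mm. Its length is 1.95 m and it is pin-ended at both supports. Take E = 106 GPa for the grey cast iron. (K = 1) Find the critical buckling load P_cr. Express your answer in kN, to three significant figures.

I = πd⁴/64 = π×175⁴/64 = 4.604×10^7 mm⁴
I = 4.604×10^7 mm⁴ = 4.604×10^-5 m⁴
Effective length L_e = K·L = 1 × 1.95 = 1.950 m
P_cr = π²EI / L_e² = π² × 106×10⁹ × 4.604×10^-5 / 1.950² = 1.267×10^7 N

P_cr ≈ 12700 kN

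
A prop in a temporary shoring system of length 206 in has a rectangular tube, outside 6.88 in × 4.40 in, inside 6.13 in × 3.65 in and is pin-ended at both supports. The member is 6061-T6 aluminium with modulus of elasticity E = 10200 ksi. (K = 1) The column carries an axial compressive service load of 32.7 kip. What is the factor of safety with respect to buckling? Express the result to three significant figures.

Weak-axis I_min = (h_o·b_o³ − h_i·b_i³)/12 with b_o = 4.40, b_i = 3.650 in (shorter outer/inner sides).
I_min = (6.88×4.40³ − 6.130×3.650³)/12 = 24.00 in⁴
Effective length L_e = K·L = 1 × 206 = 206.0 in
P_cr = π²EI / L_e² = π² × 10200×10³ × 24.00 / 206.0² = 5.693×10^4 lb
Factor of safety n = P_cr / P = 56.931 / 32.7 = 1.74

n ≈ 1.74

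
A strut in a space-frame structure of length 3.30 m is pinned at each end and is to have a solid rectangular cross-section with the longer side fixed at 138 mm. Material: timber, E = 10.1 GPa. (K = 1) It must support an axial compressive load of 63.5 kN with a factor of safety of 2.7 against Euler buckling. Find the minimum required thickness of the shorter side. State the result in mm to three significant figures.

Required P_cr = n·P = 2.7 × 63.5 = 171.5 kN
L_e = K·L = 1 × 3.30 = 3.300 m
Required I = P_cr·L_e²/(π²E) = 1.714×10^5 × 3.300² / (π² × 1.01×10^10) = 1.873×10^-5 m⁴
I_req = 1.873×10^7 mm⁴
Rectangle, weak axis: I_min = h·b³/12 with h = 138 mm fixed  ⇒  b = (12I/h)^(1/3) = 118 mm

b ≈ 118 mm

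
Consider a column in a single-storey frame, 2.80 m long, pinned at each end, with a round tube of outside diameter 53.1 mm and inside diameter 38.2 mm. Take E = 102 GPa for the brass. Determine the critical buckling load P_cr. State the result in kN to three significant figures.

d_o = 53.1 mm, d_i = 38.2 mm
I = π(d_o⁴ − d_i⁴)/64 = π(53.1⁴ − 38.20⁴)/64 = 2.857×10^5 mm⁴
I = 2.857×10^5 mm⁴ = 2.857×10^-7 m⁴
Effective length L_e = K·L = 1 × 2.80 = 2.800 m
P_cr = π²EI / L_e² = π² × 102×10⁹ × 2.857×10^-7 / 2.800² = 3.669×10^4 N

P_cr ≈ 36.7 kN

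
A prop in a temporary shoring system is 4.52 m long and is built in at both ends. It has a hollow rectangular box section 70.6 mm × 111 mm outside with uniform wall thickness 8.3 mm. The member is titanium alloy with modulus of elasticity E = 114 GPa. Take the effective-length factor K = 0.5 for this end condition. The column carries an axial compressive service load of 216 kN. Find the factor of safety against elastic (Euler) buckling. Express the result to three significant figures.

Inner dimensions: h_i = 111 − 2×8.3 = 94.40 mm, b_i = 70.6 − 2×8.3 = 54.00 mm
Weak-axis I_min = (h_o·b_o³ − h_i·b_i³)/12 with b_o = 70.6, b_i = 54.00 mm (shorter outer/inner sides).
I_min = (111×70.6³ − 94.40×54.00³)/12 = 2.016×10^6 mm⁴
I = 2.016×10^6 mm⁴ = 2.016×10^-6 m⁴
Effective length L_e = K·L = 0.5 × 4.52 = 2.260 m
P_cr = π²EI / L_e² = π² × 114×10⁹ × 2.016×10^-6 / 2.260² = 4.442×10^5 N
Factor of safety n = P_cr / P = 444.17 / 216 = 2.06

n ≈ 2.06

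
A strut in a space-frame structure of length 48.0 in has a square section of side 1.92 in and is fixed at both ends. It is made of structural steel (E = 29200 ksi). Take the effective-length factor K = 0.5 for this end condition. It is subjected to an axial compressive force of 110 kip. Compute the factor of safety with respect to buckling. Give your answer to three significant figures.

I = a⁴/12 = 1.92⁴/12 = 1.132 in⁴
Effective length L_e = K·L = 0.5 × 48.0 = 24.00 in
P_cr = π²EI / L_e² = π² × 29200×10³ × 1.132 / 24.00² = 5.666×10^5 lb
Factor of safety n = P_cr / P = 566.61 / 110 = 5.15

n ≈ 5.15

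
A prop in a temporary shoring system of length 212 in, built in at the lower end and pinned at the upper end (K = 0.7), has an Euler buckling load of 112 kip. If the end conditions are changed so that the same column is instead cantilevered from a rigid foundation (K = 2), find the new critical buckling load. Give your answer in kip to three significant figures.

P_cr ∝ 1/K², so P_cr,new = P_cr,old × (K_old/K_new)² = 112 × (0.7/2)²
= 112 × 0.1225 = 13.7 kip

P_cr ≈ 13.7 kip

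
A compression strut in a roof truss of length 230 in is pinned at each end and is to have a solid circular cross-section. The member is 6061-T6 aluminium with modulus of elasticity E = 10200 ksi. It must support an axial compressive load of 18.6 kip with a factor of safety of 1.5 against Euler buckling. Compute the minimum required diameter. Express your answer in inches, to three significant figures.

Required P_cr = n·P = 1.5 × 18.6 = 27.90 kip
L_e = K·L = 1 × 230 = 230.0 in
Required I = P_cr·L_e²/(π²E) = 2.790×10^4 × 230.0² / (π² × 1.02×10^7) = 14.66 in⁴
Solid circle: I = πd⁴/64  ⇒  d = (64I/π)^(1/4) = (64×14.66/π)^(1/4) = 4.16 in

d ≈ 4.16 in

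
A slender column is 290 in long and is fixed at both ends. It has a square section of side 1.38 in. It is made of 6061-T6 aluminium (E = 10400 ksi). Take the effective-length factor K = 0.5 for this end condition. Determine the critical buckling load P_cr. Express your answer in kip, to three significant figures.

I = a⁴/12 = 1.38⁴/12 = 0.3022 in⁴
Effective length L_e = K·L = 0.5 × 290 = 145.0 in
P_cr = π²EI / L_e² = π² × 10400×10³ × 0.3022 / 145.0² = 1.475×10^3 lb

P_cr ≈ 1.48 kip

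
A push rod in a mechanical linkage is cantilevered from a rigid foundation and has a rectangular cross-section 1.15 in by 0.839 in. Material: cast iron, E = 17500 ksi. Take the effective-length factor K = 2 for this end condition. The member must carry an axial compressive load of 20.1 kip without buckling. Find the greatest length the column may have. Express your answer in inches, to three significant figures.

L_max ≈ 11.0 in

Buckling occurs about the weak axis: I_min = h·b³/12 with b = 0.839 in (the shorter side).
I_min = 1.15×0.839³/12 = 5.660×10^-2 in⁴
At the buckling limit P_cr = P = 2.010×10^4 lb
From P_cr = π²EI/(K·L)²:  L = (1/K)·√(π²EI/P_cr) = (1/2)·√(π²×1.75×10^7×5.660×10^-2/2.010×10^4)
L = 11.0 in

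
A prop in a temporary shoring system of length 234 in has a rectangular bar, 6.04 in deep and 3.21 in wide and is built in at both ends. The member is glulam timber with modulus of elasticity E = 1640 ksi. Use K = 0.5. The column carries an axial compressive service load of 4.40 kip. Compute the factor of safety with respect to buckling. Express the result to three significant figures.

Buckling occurs about the weak axis: I_min = h·b³/12 with b = 3.21 in (the shorter side).
I_min = 6.04×3.21³/12 = 16.65 in⁴
Effective length L_e = K·L = 0.5 × 234 = 117.0 in
P_cr = π²EI / L_e² = π² × 1640×10³ × 16.65 / 117.0² = 1.969×10^4 lb
Factor of safety n = P_cr / P = 19.685 / 4.40 = 4.47

n ≈ 4.47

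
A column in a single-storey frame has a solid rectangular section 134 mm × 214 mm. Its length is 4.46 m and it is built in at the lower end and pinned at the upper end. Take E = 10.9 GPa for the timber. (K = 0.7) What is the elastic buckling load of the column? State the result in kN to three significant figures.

Buckling occurs about the weak axis: I_min = h·b³/12 with b = 134 mm (the shorter side).
I_min = 214×134³/12 = 4.291×10^7 mm⁴
I = 4.291×10^7 mm⁴ = 4.291×10^-5 m⁴
Effective length L_e = K·L = 0.7 × 4.46 = 3.122 m
P_cr = π²EI / L_e² = π² × 10.9×10⁹ × 4.291×10^-5 / 3.122² = 4.736×10^5 N

P_cr ≈ 474 kN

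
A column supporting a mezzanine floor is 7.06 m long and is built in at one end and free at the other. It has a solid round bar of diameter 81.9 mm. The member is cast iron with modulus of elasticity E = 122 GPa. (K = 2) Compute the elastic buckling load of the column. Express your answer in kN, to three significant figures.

P_cr ≈ 13.3 kN

I = πd⁴/64 = π×81.9⁴/64 = 2.209×10^6 mm⁴
I = 2.209×10^6 mm⁴ = 2.209×10^-6 m⁴
Effective length L_e = K·L = 2 × 7.06 = 14.12 m
P_cr = π²EI / L_e² = π² × 122×10⁹ × 2.209×10^-6 / 14.12² = 1.334×10^4 N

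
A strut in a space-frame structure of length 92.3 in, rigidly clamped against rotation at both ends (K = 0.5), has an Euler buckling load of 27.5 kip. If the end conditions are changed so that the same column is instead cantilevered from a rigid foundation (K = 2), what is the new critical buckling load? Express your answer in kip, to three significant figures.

P_cr ≈ 1.72 kip

P_cr ∝ 1/K², so P_cr,new = P_cr,old × (K_old/K_new)² = 27.5 × (0.5/2)²
= 27.5 × 0.06250 = 1.72 kip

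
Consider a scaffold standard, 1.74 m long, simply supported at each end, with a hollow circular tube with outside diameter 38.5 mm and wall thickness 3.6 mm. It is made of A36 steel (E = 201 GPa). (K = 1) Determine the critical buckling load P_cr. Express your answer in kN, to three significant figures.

P_cr ≈ 39.8 kN

Inner diameter d_i = 38.5 − 2×3.6 = 31.30 mm
I = π(d_o⁴ − d_i⁴)/64 = π(38.5⁴ − 31.30⁴)/64 = 6.073×10^4 mm⁴
I = 6.073×10^4 mm⁴ = 6.073×10^-8 m⁴
Effective length L_e = K·L = 1 × 1.74 = 1.740 m
P_cr = π²EI / L_e² = π² × 201×10⁹ × 6.073×10^-8 / 1.740² = 3.980×10^4 N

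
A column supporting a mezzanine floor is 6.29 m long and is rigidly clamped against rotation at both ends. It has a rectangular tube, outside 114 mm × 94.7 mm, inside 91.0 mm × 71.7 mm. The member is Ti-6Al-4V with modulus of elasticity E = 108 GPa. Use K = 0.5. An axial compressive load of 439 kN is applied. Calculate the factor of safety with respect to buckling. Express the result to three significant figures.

n ≈ 1.29

Weak-axis I_min = (h_o·b_o³ − h_i·b_i³)/12 with b_o = 94.7, b_i = 71.70 mm (shorter outer/inner sides).
I_min = (114×94.7³ − 91.00×71.70³)/12 = 5.273×10^6 mm⁴
I = 5.273×10^6 mm⁴ = 5.273×10^-6 m⁴
Effective length L_e = K·L = 0.5 × 6.29 = 3.145 m
P_cr = π²EI / L_e² = π² × 108×10⁹ × 5.273×10^-6 / 3.145² = 5.682×10^5 N
Factor of safety n = P_cr / P = 568.24 / 439 = 1.29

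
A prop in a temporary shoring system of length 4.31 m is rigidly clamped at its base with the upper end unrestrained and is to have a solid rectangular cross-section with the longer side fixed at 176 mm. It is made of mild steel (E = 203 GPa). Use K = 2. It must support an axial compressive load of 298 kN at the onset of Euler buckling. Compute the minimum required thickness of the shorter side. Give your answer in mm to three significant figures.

L_e = K·L = 2 × 4.31 = 8.620 m
Required I = P_cr·L_e²/(π²E) = 2.980×10^5 × 8.620² / (π² × 2.03×10^11) = 1.105×10^-5 m⁴
I_req = 1.105×10^7 mm⁴
Rectangle, weak axis: I_min = h·b³/12 with h = 176 mm fixed  ⇒  b = (12I/h)^(1/3) = 91.0 mm

b ≈ 91.0 mm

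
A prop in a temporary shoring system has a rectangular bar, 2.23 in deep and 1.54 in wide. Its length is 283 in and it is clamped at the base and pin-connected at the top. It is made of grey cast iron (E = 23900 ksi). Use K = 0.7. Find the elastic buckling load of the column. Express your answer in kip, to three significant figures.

Buckling occurs about the weak axis: I_min = h·b³/12 with b = 1.54 in (the shorter side).
I_min = 2.23×1.54³/12 = 0.6787 in⁴
Effective length L_e = K·L = 0.7 × 283 = 198.1 in
P_cr = π²EI / L_e² = π² × 23900×10³ × 0.6787 / 198.1² = 4.080×10^3 lb

P_cr ≈ 4.08 kip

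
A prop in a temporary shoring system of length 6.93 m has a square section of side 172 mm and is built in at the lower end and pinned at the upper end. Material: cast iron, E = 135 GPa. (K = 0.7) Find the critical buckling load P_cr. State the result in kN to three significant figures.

I = a⁴/12 = 172⁴/12 = 7.293×10^7 mm⁴
I = 7.293×10^7 mm⁴ = 7.293×10^-5 m⁴
Effective length L_e = K·L = 0.7 × 6.93 = 4.851 m
P_cr = π²EI / L_e² = π² × 135×10⁹ × 7.293×10^-5 / 4.851² = 4.130×10^6 N

P_cr ≈ 4130 kN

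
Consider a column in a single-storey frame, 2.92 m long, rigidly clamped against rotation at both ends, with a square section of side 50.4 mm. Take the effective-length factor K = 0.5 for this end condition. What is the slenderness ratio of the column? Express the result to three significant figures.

I = a⁴/12 = 50.4⁴/12 = 5.377×10^5 mm⁴
A = 2.540×10^3 mm²;  r_min = √(I/A) = √(5.377×10^5/2.540×10^3) = 14.55 mm
L_e = K·L = 0.5 × 2.92 m = 1.460 m = 1460.0 mm
λ = L_e / r_min = 1460.0 / 14.55 = 100

λ ≈ 100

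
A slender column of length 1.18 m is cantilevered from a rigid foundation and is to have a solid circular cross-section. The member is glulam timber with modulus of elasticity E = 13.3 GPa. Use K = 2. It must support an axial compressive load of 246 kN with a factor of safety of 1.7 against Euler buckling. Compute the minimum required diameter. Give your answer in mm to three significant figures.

d ≈ 138 mm

Required P_cr = n·P = 1.7 × 246 = 418.2 kN
L_e = K·L = 2 × 1.18 = 2.360 m
Required I = P_cr·L_e²/(π²E) = 4.182×10^5 × 2.360² / (π² × 1.33×10^10) = 1.774×10^-5 m⁴
I_req = 1.774×10^7 mm⁴
Solid circle: I = πd⁴/64  ⇒  d = (64I/π)^(1/4) = (64×1.774×10^7/π)^(1/4) = 138 mm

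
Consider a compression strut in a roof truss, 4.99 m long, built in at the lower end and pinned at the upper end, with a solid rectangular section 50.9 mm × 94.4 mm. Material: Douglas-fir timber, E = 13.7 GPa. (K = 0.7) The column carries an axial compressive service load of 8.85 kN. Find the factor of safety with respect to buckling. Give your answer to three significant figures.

n ≈ 1.30

Buckling occurs about the weak axis: I_min = h·b³/12 with b = 50.9 mm (the shorter side).
I_min = 94.4×50.9³/12 = 1.037×10^6 mm⁴
I = 1.037×10^6 mm⁴ = 1.037×10^-6 m⁴
Effective length L_e = K·L = 0.7 × 4.99 = 3.493 m
P_cr = π²EI / L_e² = π² × 13.7×10⁹ × 1.037×10^-6 / 3.493² = 1.150×10^4 N
Factor of safety n = P_cr / P = 11.497 / 8.85 = 1.30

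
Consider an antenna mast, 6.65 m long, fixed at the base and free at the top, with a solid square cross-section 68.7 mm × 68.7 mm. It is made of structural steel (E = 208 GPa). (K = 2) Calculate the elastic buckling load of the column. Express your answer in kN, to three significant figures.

I = a⁴/12 = 68.7⁴/12 = 1.856×10^6 mm⁴
I = 1.856×10^6 mm⁴ = 1.856×10^-6 m⁴
Effective length L_e = K·L = 2 × 6.65 = 13.30 m
P_cr = π²EI / L_e² = π² × 208×10⁹ × 1.856×10^-6 / 13.30² = 2.154×10^4 N

P_cr ≈ 21.5 kN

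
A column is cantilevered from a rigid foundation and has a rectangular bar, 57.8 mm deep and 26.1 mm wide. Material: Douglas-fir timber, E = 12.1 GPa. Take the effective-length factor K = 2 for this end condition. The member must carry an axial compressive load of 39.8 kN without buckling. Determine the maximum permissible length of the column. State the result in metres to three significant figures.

Buckling occurs about the weak axis: I_min = h·b³/12 with b = 26.1 mm (the shorter side).
I_min = 57.8×26.1³/12 = 8.564×10^4 mm⁴
I = 8.564×10^-8 m⁴
At the buckling limit P_cr = P = 3.980×10^4 N
From P_cr = π²EI/(K·L)²:  L = (1/K)·√(π²EI/P_cr) = (1/2)·√(π²×1.21×10^10×8.564×10^-8/3.980×10^4)
L = 0.253 m

L_max ≈ 0.253 m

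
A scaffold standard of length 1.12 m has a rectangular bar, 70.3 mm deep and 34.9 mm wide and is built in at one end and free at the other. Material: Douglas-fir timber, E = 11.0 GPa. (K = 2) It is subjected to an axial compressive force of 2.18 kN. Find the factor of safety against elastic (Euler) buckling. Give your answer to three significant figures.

Buckling occurs about the weak axis: I_min = h·b³/12 with b = 34.9 mm (the shorter side).
I_min = 70.3×34.9³/12 = 2.490×10^5 mm⁴
I = 2.490×10^5 mm⁴ = 2.490×10^-7 m⁴
Effective length L_e = K·L = 2 × 1.12 = 2.240 m
P_cr = π²EI / L_e² = π² × 11.0×10⁹ × 2.490×10^-7 / 2.240² = 5.388×10^3 N
Factor of safety n = P_cr / P = 5.3882 / 2.18 = 2.47

n ≈ 2.47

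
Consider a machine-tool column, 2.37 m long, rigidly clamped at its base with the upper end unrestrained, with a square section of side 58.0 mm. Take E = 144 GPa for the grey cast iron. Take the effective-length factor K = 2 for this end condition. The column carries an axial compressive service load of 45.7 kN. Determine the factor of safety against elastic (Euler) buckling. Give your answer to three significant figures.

n ≈ 1.31

I = a⁴/12 = 58.0⁴/12 = 9.430×10^5 mm⁴
I = 9.430×10^5 mm⁴ = 9.430×10^-7 m⁴
Effective length L_e = K·L = 2 × 2.37 = 4.740 m
P_cr = π²EI / L_e² = π² × 144×10⁹ × 9.430×10^-7 / 4.740² = 5.965×10^4 N
Factor of safety n = P_cr / P = 59.654 / 45.7 = 1.31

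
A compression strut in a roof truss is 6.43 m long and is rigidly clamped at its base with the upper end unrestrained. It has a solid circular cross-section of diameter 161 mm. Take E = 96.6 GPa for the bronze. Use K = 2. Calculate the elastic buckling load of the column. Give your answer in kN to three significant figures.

I = πd⁴/64 = π×161⁴/64 = 3.298×10^7 mm⁴
I = 3.298×10^7 mm⁴ = 3.298×10^-5 m⁴
Effective length L_e = K·L = 2 × 6.43 = 12.86 m
P_cr = π²EI / L_e² = π² × 96.6×10⁹ × 3.298×10^-5 / 12.86² = 1.901×10^5 N

P_cr ≈ 190 kN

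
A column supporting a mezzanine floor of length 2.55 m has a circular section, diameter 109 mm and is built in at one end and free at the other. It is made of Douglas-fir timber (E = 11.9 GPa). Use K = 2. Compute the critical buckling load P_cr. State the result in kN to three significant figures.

I = πd⁴/64 = π×109⁴/64 = 6.929×10^6 mm⁴
I = 6.929×10^6 mm⁴ = 6.929×10^-6 m⁴
Effective length L_e = K·L = 2 × 2.55 = 5.100 m
P_cr = π²EI / L_e² = π² × 11.9×10⁹ × 6.929×10^-6 / 5.100² = 3.129×10^4 N

P_cr ≈ 31.3 kN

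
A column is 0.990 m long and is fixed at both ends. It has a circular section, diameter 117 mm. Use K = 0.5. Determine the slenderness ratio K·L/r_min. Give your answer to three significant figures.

I = πd⁴/64 = π×117⁴/64 = 9.198×10^6 mm⁴
A = 1.075×10^4 mm²;  r_min = √(I/A) = √(9.198×10^6/1.075×10^4) = 29.25 mm
L_e = K·L = 0.5 × 0.990 m = 0.4950 m = 495.00 mm
λ = L_e / r_min = 495.00 / 29.25 = 16.9

λ ≈ 16.9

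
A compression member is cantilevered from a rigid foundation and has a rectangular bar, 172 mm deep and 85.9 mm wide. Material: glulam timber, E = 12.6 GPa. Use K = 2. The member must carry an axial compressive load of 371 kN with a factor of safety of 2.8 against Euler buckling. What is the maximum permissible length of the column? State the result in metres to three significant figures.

Buckling occurs about the weak axis: I_min = h·b³/12 with b = 85.9 mm (the shorter side).
I_min = 172×85.9³/12 = 9.085×10^6 mm⁴
I = 9.085×10^-6 m⁴
Required critical load P_cr = n·P = 2.8 × 371 = 1039 kN = 1.039×10^6 N
From P_cr = π²EI/(K·L)²:  L = (1/K)·√(π²EI/P_cr) = (1/2)·√(π²×1.26×10^10×9.085×10^-6/1.039×10^6)
L = 0.521 m

L_max ≈ 0.521 m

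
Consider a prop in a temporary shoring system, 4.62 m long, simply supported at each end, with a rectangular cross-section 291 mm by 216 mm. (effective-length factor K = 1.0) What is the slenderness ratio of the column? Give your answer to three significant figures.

For a rectangle r_min = b/√12 = 216/√12 = 62.35 mm
L_e = K·L = 1 × 4.62 m = 4.620 m = 4620.0 mm
λ = L_e / r_min = 4620.0 / 62.35 = 74.1

λ ≈ 74.1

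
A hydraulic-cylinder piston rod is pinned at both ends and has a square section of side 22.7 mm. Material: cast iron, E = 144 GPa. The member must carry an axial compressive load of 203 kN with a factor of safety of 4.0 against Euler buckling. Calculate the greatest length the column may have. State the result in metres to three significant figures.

I = a⁴/12 = 22.7⁴/12 = 2.213×10^4 mm⁴
I = 2.213×10^-8 m⁴
Required critical load P_cr = n·P = 4.0 × 203 = 812.0 kN = 8.120×10^5 N
From P_cr = π²EI/(K·L)²:  L = (1/K)·√(π²EI/P_cr) = (1/1)·√(π²×1.44×10^11×2.213×10^-8/8.120×10^5)
L = 0.197 m

L_max ≈ 0.197 m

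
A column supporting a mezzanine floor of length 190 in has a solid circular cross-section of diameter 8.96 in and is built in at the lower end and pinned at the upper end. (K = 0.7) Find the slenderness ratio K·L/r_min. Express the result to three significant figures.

λ ≈ 59.4

I = πd⁴/64 = π×8.96⁴/64 = 316.4 in⁴
A = 63.05 in²;  r_min = √(I/A) = √(316.4/63.05) = 2.240 in
L_e = K·L = 0.7 × 190 = 133.0 in
λ = L_e / r_min = 133.00 / 2.240 = 59.4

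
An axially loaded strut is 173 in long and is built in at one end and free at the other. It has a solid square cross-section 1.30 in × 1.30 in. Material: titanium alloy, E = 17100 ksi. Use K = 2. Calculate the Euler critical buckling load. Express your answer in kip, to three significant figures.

P_cr ≈ 0.336 kip

I = a⁴/12 = 1.30⁴/12 = 0.2380 in⁴
Effective length L_e = K·L = 2 × 173 = 346.0 in
P_cr = π²EI / L_e² = π² × 17100×10³ × 0.2380 / 346.0² = 335.5 lb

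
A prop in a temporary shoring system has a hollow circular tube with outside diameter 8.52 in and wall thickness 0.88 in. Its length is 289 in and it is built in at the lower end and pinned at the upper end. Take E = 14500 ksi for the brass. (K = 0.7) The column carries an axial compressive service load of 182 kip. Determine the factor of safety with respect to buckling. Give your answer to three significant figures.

Inner diameter d_i = 8.52 − 2×0.88 = 6.760 in
I = π(d_o⁴ − d_i⁴)/64 = π(8.52⁴ − 6.760⁴)/64 = 156.2 in⁴
Effective length L_e = K·L = 0.7 × 289 = 202.3 in
P_cr = π²EI / L_e² = π² × 14500×10³ × 156.2 / 202.3² = 5.460×10^5 lb
Factor of safety n = P_cr / P = 546.04 / 182 = 3.00

n ≈ 3.00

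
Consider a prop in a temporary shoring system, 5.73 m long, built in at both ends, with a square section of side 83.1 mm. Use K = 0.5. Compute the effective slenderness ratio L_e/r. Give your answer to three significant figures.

For a square r = a/√12 = 83.1/√12 = 23.99 mm
L_e = K·L = 0.5 × 5.73 m = 2.865 m = 2865.0 mm
λ = L_e / r_min = 2865.0 / 23.99 = 119

λ ≈ 119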